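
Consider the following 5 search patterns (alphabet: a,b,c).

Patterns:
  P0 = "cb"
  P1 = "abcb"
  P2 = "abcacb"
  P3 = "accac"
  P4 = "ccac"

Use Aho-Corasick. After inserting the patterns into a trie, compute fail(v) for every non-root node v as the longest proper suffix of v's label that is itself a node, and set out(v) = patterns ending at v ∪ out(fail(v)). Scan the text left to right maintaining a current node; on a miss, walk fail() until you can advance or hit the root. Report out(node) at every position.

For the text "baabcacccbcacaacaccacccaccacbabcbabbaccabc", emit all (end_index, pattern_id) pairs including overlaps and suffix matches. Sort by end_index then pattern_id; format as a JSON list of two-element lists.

Construct AC machine:
Trie (insert patterns):
  n0 'ε': a→3 c→1
  n1 'c': b→2 c→14
  n2 'cb': ·  [P0 ends]
  n3 'a': b→4 c→10
  n4 'ab': c→5
  n5 'abc': a→7 b→6
  n6 'abcb': ·  [P1 ends]
  n7 'abca': c→8
  n8 'abcac': b→9
  n9 'abcacb': ·  [P2 ends]
  n10 'ac': c→11
  n11 'acc': a→12
  n12 'acca': c→13
  n13 'accac': ·  [P3 ends]
  n14 'cc': a→15
  n15 'cca': c→16
  n16 'ccac': ·  [P4 ends]

BFS fail/out derivation:
  fail(1) 'c': from fail(0)=0 chase 'c': 0 ⇒ 0;  out=∅∪out(0)=∅
  fail(3) 'a': from fail(0)=0 chase 'a': 0 ⇒ 0;  out=∅∪out(0)=∅
  fail(2) 'cb': from fail(1)=0 chase 'b': 0 ⇒ 0;  out={0}∪out(0)={0}
  fail(4) 'ab': from fail(3)=0 chase 'b': 0 ⇒ 0;  out=∅∪out(0)=∅
  fail(10) 'ac': from fail(3)=0 chase 'c': 0 ⇒ 1;  out=∅∪out(1)=∅
  fail(14) 'cc': from fail(1)=0 chase 'c': 0 ⇒ 1;  out=∅∪out(1)=∅
  fail(5) 'abc': from fail(4)=0 chase 'c': 0 ⇒ 1;  out=∅∪out(1)=∅
  fail(11) 'acc': from fail(10)=1 chase 'c': 1 ⇒ 14;  out=∅∪out(14)=∅
  fail(15) 'cca': from fail(14)=1 chase 'a': 1→0 ⇒ 3;  out=∅∪out(3)=∅
  fail(6) 'abcb': from fail(5)=1 chase 'b': 1 ⇒ 2;  out={1}∪out(2)={0,1}
  fail(7) 'abca': from fail(5)=1 chase 'a': 1→0 ⇒ 3;  out=∅∪out(3)=∅
  fail(12) 'acca': from fail(11)=14 chase 'a': 14 ⇒ 15;  out=∅∪out(15)=∅
  fail(16) 'ccac': from fail(15)=3 chase 'c': 3 ⇒ 10;  out={4}∪out(10)={4}
  fail(8) 'abcac': from fail(7)=3 chase 'c': 3 ⇒ 10;  out=∅∪out(10)=∅
  fail(13) 'accac': from fail(12)=15 chase 'c': 15 ⇒ 16;  out={3}∪out(16)={3,4}
  fail(9) 'abcacb': from fail(8)=10 chase 'b': 10→1 ⇒ 2;  out={2}∪out(2)={0,2}

Scan:
[0] read 'b'  n0⇒n0
[1] read 'a'  n0⇒n3
[2] read 'a'  n3⇒n3 (via fail)
[3] read 'b'  n3⇒n4
[4] read 'c'  n4⇒n5
[5] read 'a'  n5⇒n7
[6] read 'c'  n7⇒n8
[7] read 'c'  n8⇒n11 (via fail)
[8] read 'c'  n11⇒n14 (via fail)
[9] read 'b'  n14⇒n2 (via fail)  ** P0@[8:9]
[10] read 'c'  n2⇒n1 (via fail)
[11] read 'a'  n1⇒n3 (via fail)
[12] read 'c'  n3⇒n10
[13] read 'a'  n10⇒n3 (via fail)
[14] read 'a'  n3⇒n3 (via fail)
[15] read 'c'  n3⇒n10
[16] read 'a'  n10⇒n3 (via fail)
[17] read 'c'  n3⇒n10
[18] read 'c'  n10⇒n11
[19] read 'a'  n11⇒n12
[20] read 'c'  n12⇒n13  ** P3@[16:20],P4@[17:20]
[21] read 'c'  n13⇒n11 (via fail)
[22] read 'c'  n11⇒n14 (via fail)
[23] read 'a'  n14⇒n15
[24] read 'c'  n15⇒n16  ** P4@[21:24]
[25] read 'c'  n16⇒n11 (via fail)
[26] read 'a'  n11⇒n12
[27] read 'c'  n12⇒n13  ** P3@[23:27],P4@[24:27]
[28] read 'b'  n13⇒n2 (via fail)  ** P0@[27:28]
[29] read 'a'  n2⇒n3 (via fail)
[30] read 'b'  n3⇒n4
[31] read 'c'  n4⇒n5
[32] read 'b'  n5⇒n6  ** P0@[31:32],P1@[29:32]
[33] read 'a'  n6⇒n3 (via fail)
[34] read 'b'  n3⇒n4
[35] read 'b'  n4⇒n0 (via fail)
[36] read 'a'  n0⇒n3
[37] read 'c'  n3⇒n10
[38] read 'c'  n10⇒n11
[39] read 'a'  n11⇒n12
[40] read 'b'  n12⇒n4 (via fail)
[41] read 'c'  n4⇒n5

Result: [[9,0],[20,3],[20,4],[24,4],[27,3],[27,4],[28,0],[32,0],[32,1]]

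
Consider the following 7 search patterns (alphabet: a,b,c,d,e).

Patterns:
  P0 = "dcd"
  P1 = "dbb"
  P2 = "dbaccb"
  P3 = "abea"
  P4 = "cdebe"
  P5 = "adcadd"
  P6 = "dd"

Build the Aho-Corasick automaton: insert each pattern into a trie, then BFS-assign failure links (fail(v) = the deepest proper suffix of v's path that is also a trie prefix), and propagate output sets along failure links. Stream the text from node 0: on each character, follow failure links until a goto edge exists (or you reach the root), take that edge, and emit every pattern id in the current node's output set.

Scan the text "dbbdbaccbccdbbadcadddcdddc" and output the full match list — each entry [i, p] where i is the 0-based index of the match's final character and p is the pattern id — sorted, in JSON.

Build:
Trie (insert patterns):
  0='ε' goto a→10 c→14 d→1
  1='d' goto b→4 c→2 d→24
  2='dc' goto d→3
  3='dcd' goto ·  [P0 ends]
  4='db' goto a→6 b→5
  5='dbb' goto ·  [P1 ends]
  6='dba' goto c→7
  7='dbac' goto c→8
  8='dbacc' goto b→9
  9='dbaccb' goto ·  [P2 ends]
  10='a' goto b→11 d→19
  11='ab' goto e→12
  12='abe' goto a→13
  13='abea' goto ·  [P3 ends]
  14='c' goto d→15
  15='cd' goto e→16
  16='cde' goto b→17
  17='cdeb' goto e→18
  18='cdebe' goto ·  [P4 ends]
  19='ad' goto c→20
  20='adc' goto a→21
  21='adca' goto d→22
  22='adcad' goto d→23
  23='adcadd' goto ·  [P5 ends]
  24='dd' goto ·  [P6 ends]

BFS fail/out derivation:
  fail(1) 'd': from fail(0)=0 chase 'd': 0 ⇒ 0;  out=∅∪out(0)=∅
  fail(10) 'a': from fail(0)=0 chase 'a': 0 ⇒ 0;  out=∅∪out(0)=∅
  fail(14) 'c': from fail(0)=0 chase 'c': 0 ⇒ 0;  out=∅∪out(0)=∅
  fail(2) 'dc': from fail(1)=0 chase 'c': 0 ⇒ 14;  out=∅∪out(14)=∅
  fail(4) 'db': from fail(1)=0 chase 'b': 0 ⇒ 0;  out=∅∪out(0)=∅
  fail(11) 'ab': from fail(10)=0 chase 'b': 0 ⇒ 0;  out=∅∪out(0)=∅
  fail(15) 'cd': from fail(14)=0 chase 'd': 0 ⇒ 1;  out=∅∪out(1)=∅
  fail(19) 'ad': from fail(10)=0 chase 'd': 0 ⇒ 1;  out=∅∪out(1)=∅
  fail(24) 'dd': from fail(1)=0 chase 'd': 0 ⇒ 1;  out={6}∪out(1)={6}
  fail(3) 'dcd': from fail(2)=14 chase 'd': 14 ⇒ 15;  out={0}∪out(15)={0}
  fail(5) 'dbb': from fail(4)=0 chase 'b': 0 ⇒ 0;  out={1}∪out(0)={1}
  fail(6) 'dba': from fail(4)=0 chase 'a': 0 ⇒ 10;  out=∅∪out(10)=∅
  fail(12) 'abe': from fail(11)=0 chase 'e': 0 ⇒ 0;  out=∅∪out(0)=∅
  fail(16) 'cde': from fail(15)=1 chase 'e': 1→0 ⇒ 0;  out=∅∪out(0)=∅
  fail(20) 'adc': from fail(19)=1 chase 'c': 1 ⇒ 2;  out=∅∪out(2)=∅
  fail(7) 'dbac': from fail(6)=10 chase 'c': 10→0 ⇒ 14;  out=∅∪out(14)=∅
  fail(13) 'abea': from fail(12)=0 chase 'a': 0 ⇒ 10;  out={3}∪out(10)={3}
  fail(17) 'cdeb': from fail(16)=0 chase 'b': 0 ⇒ 0;  out=∅∪out(0)=∅
  fail(21) 'adca': from fail(20)=2 chase 'a': 2→14→0 ⇒ 10;  out=∅∪out(10)=∅
  fail(8) 'dbacc': from fail(7)=14 chase 'c': 14→0 ⇒ 14;  out=∅∪out(14)=∅
  fail(18) 'cdebe': from fail(17)=0 chase 'e': 0 ⇒ 0;  out={4}∪out(0)={4}
  fail(22) 'adcad': from fail(21)=10 chase 'd': 10 ⇒ 19;  out=∅∪out(19)=∅
  fail(9) 'dbaccb': from fail(8)=14 chase 'b': 14→0 ⇒ 0;  out={2}∪out(0)={2}
  fail(23) 'adcadd': from fail(22)=19 chase 'd': 19→1 ⇒ 24;  out={5}∪out(24)={5,6}

Scan:
pos 0 'd': at 1
pos 1 'b': at 4
pos 2 'b': at 5  emit P1@[0:2]
pos 3 'd': at 1 (via fail)
pos 4 'b': at 4
pos 5 'a': at 6
pos 6 'c': at 7
pos 7 'c': at 8
pos 8 'b': at 9  emit P2@[3:8]
pos 9 'c': at 14 (via fail)
pos 10 'c': at 14 (via fail)
pos 11 'd': at 15
pos 12 'b': at 4 (via fail)
pos 13 'b': at 5  emit P1@[11:13]
pos 14 'a': at 10 (via fail)
pos 15 'd': at 19
pos 16 'c': at 20
pos 17 'a': at 21
pos 18 'd': at 22
pos 19 'd': at 23  emit P5@[14:19],P6@[18:19]
pos 20 'd': at 24 (via fail)  emit P6@[19:20]
pos 21 'c': at 2 (via fail)
pos 22 'd': at 3  emit P0@[20:22]
pos 23 'd': at 24 (via fail)  emit P6@[22:23]
pos 24 'd': at 24 (via fail)  emit P6@[23:24]
pos 25 'c': at 2 (via fail)

Matches: [[2,1],[8,2],[13,1],[19,5],[19,6],[20,6],[22,0],[23,6],[24,6]]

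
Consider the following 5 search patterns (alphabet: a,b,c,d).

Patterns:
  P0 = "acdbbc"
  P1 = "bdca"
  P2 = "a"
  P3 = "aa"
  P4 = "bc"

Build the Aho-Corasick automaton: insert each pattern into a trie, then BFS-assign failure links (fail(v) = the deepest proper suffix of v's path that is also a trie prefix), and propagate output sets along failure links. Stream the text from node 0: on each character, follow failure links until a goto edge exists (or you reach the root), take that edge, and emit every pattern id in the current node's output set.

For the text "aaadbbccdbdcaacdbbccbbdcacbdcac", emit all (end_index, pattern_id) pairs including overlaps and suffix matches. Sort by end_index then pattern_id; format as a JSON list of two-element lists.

Build:
Trie nodes:
  n0 'ε': a→1 b→7
  n1 'a': a→11 c→2  [P2 ends]
  n2 'ac': d→3
  n3 'acd': b→4
  n4 'acdb': b→5
  n5 'acdbb': c→6
  n6 'acdbbc': ·  [P0 ends]
  n7 'b': c→12 d→8
  n8 'bd': c→9
  n9 'bdc': a→10
  n10 'bdca': ·  [P1 ends]
  n11 'aa': ·  [P3 ends]
  n12 'bc': ·  [P4 ends]

BFS fail/out derivation:
  n1('a'): parent n0 fail=0; on 'a' 0 → fail=0;  out {2}∪∅={2}
  n7('b'): parent n0 fail=0; on 'b' 0 → fail=0;  out ∅∪∅=∅
  n2('ac'): parent n1 fail=0; on 'c' 0 → fail=0;  out ∅∪∅=∅
  n8('bd'): parent n7 fail=0; on 'd' 0 → fail=0;  out ∅∪∅=∅
  n11('aa'): parent n1 fail=0; on 'a' 0 → fail=1;  out {3}∪{2}={2,3}
  n12('bc'): parent n7 fail=0; on 'c' 0 → fail=0;  out {4}∪∅={4}
  n3('acd'): parent n2 fail=0; on 'd' 0 → fail=0;  out ∅∪∅=∅
  n9('bdc'): parent n8 fail=0; on 'c' 0 → fail=0;  out ∅∪∅=∅
  n4('acdb'): parent n3 fail=0; on 'b' 0 → fail=7;  out ∅∪∅=∅
  n10('bdca'): parent n9 fail=0; on 'a' 0 → fail=1;  out {1}∪{2}={1,2}
  n5('acdbb'): parent n4 fail=7; on 'b' 7→0 → fail=7;  out ∅∪∅=∅
  n6('acdbbc'): parent n5 fail=7; on 'c' 7 → fail=12;  out {0}∪{4}={0,4}

Text stream:
i=0 'a': node 0→1  emit P2@[0:0]
i=1 'a': node 1→11  emit P2@[1:1],P3@[0:1]
i=2 'a': node 11→11 (via fail)  emit P2@[2:2],P3@[1:2]
i=3 'd': node 11→0 (via fail)
i=4 'b': node 0→7
i=5 'b': node 7→7 (via fail)
i=6 'c': node 7→12  emit P4@[5:6]
i=7 'c': node 12→0 (via fail)
i=8 'd': node 0→0
i=9 'b': node 0→7
i=10 'd': node 7→8
i=11 'c': node 8→9
i=12 'a': node 9→10  emit P1@[9:12],P2@[12:12]
i=13 'a': node 10→11 (via fail)  emit P2@[13:13],P3@[12:13]
i=14 'c': node 11→2 (via fail)
i=15 'd': node 2→3
i=16 'b': node 3→4
i=17 'b': node 4→5
i=18 'c': node 5→6  emit P0@[13:18],P4@[17:18]
i=19 'c': node 6→0 (via fail)
i=20 'b': node 0→7
i=21 'b': node 7→7 (via fail)
i=22 'd': node 7→8
i=23 'c': node 8→9
i=24 'a': node 9→10  emit P1@[21:24],P2@[24:24]
i=25 'c': node 10→2 (via fail)
i=26 'b': node 2→7 (via fail)
i=27 'd': node 7→8
i=28 'c': node 8→9
i=29 'a': node 9→10  emit P1@[26:29],P2@[29:29]
i=30 'c': node 10→2 (via fail)

All matches (sorted): [[0,2],[1,2],[1,3],[2,2],[2,3],[6,4],[12,1],[12,2],[13,2],[13,3],[18,0],[18,4],[24,1],[24,2],[29,1],[29,2]]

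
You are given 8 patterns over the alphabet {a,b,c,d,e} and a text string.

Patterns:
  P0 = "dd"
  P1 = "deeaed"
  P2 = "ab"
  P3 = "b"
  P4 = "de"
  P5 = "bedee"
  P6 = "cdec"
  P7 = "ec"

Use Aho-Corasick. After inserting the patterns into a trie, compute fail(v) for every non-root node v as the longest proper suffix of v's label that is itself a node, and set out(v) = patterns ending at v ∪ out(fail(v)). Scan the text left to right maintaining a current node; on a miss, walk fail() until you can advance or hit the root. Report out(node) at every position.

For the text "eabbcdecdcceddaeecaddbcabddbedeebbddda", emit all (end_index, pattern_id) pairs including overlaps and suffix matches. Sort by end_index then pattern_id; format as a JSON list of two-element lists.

Build automaton:
Trie nodes:
  n0 'ε': a→8 b→10 c→15 d→1 e→19
  n1 'd': d→2 e→3
  n2 'dd': ·  [P0 ends]
  n3 'de': e→4  [P4 ends]
  n4 'dee': a→5
  n5 'deea': e→6
  n6 'deeae': d→7
  n7 'deeaed': ·  [P1 ends]
  n8 'a': b→9
  n9 'ab': ·  [P2 ends]
  n10 'b': e→11  [P3 ends]
  n11 'be': d→12
  n12 'bed': e→13
  n13 'bede': e→14
  n14 'bedee': ·  [P5 ends]
  n15 'c': d→16
  n16 'cd': e→17
  n17 'cde': c→18
  n18 'cdec': ·  [P6 ends]
  n19 'e': c→20
  n20 'ec': ·  [P7 ends]

BFS fail/out derivation:
  n1('d'): parent n0 fail=0; on 'd' 0 → fail=0;  out ∅∪∅=∅
  n8('a'): parent n0 fail=0; on 'a' 0 → fail=0;  out ∅∪∅=∅
  n10('b'): parent n0 fail=0; on 'b' 0 → fail=0;  out {3}∪∅={3}
  n15('c'): parent n0 fail=0; on 'c' 0 → fail=0;  out ∅∪∅=∅
  n19('e'): parent n0 fail=0; on 'e' 0 → fail=0;  out ∅∪∅=∅
  n2('dd'): parent n1 fail=0; on 'd' 0 → fail=1;  out {0}∪∅={0}
  n3('de'): parent n1 fail=0; on 'e' 0 → fail=19;  out {4}∪∅={4}
  n9('ab'): parent n8 fail=0; on 'b' 0 → fail=10;  out {2}∪{3}={2,3}
  n11('be'): parent n10 fail=0; on 'e' 0 → fail=19;  out ∅∪∅=∅
  n16('cd'): parent n15 fail=0; on 'd' 0 → fail=1;  out ∅∪∅=∅
  n20('ec'): parent n19 fail=0; on 'c' 0 → fail=15;  out {7}∪∅={7}
  n4('dee'): parent n3 fail=19; on 'e' 19→0 → fail=19;  out ∅∪∅=∅
  n12('bed'): parent n11 fail=19; on 'd' 19→0 → fail=1;  out ∅∪∅=∅
  n17('cde'): parent n16 fail=1; on 'e' 1 → fail=3;  out ∅∪{4}={4}
  n5('deea'): parent n4 fail=19; on 'a' 19→0 → fail=8;  out ∅∪∅=∅
  n13('bede'): parent n12 fail=1; on 'e' 1 → fail=3;  out ∅∪{4}={4}
  n18('cdec'): parent n17 fail=3; on 'c' 3→19 → fail=20;  out {6}∪{7}={6,7}
  n6('deeae'): parent n5 fail=8; on 'e' 8→0 → fail=19;  out ∅∪∅=∅
  n14('bedee'): parent n13 fail=3; on 'e' 3 → fail=4;  out {5}∪∅={5}
  n7('deeaed'): parent n6 fail=19; on 'd' 19→0 → fail=1;  out {1}∪∅={1}

Run:
i=0 'e': node 0→19
i=1 'a': node 19→8 (via fail)
i=2 'b': node 8→9  → match P2@[1:2],P3@[2:2]
i=3 'b': node 9→10 (via fail)  → match P3@[3:3]
i=4 'c': node 10→15 (via fail)
i=5 'd': node 15→16
i=6 'e': node 16→17  → match P4@[5:6]
i=7 'c': node 17→18  → match P6@[4:7],P7@[6:7]
i=8 'd': node 18→16 (via fail)
i=9 'c': node 16→15 (via fail)
i=10 'c': node 15→15 (via fail)
i=11 'e': node 15→19 (via fail)
i=12 'd': node 19→1 (via fail)
i=13 'd': node 1→2  → match P0@[12:13]
i=14 'a': node 2→8 (via fail)
i=15 'e': node 8→19 (via fail)
i=16 'e': node 19→19 (via fail)
i=17 'c': node 19→20  → match P7@[16:17]
i=18 'a': node 20→8 (via fail)
i=19 'd': node 8→1 (via fail)
i=20 'd': node 1→2  → match P0@[19:20]
i=21 'b': node 2→10 (via fail)  → match P3@[21:21]
i=22 'c': node 10→15 (via fail)
i=23 'a': node 15→8 (via fail)
i=24 'b': node 8→9  → match P2@[23:24],P3@[24:24]
i=25 'd': node 9→1 (via fail)
i=26 'd': node 1→2  → match P0@[25:26]
i=27 'b': node 2→10 (via fail)  → match P3@[27:27]
i=28 'e': node 10→11
i=29 'd': node 11→12
i=30 'e': node 12→13  → match P4@[29:30]
i=31 'e': node 13→14  → match P5@[27:31]
i=32 'b': node 14→10 (via fail)  → match P3@[32:32]
i=33 'b': node 10→10 (via fail)  → match P3@[33:33]
i=34 'd': node 10→1 (via fail)
i=35 'd': node 1→2  → match P0@[34:35]
i=36 'd': node 2→2 (via fail)  → match P0@[35:36]
i=37 'a': node 2→8 (via fail)

All matches (sorted): [[2,2],[2,3],[3,3],[6,4],[7,6],[7,7],[13,0],[17,7],[20,0],[21,3],[24,2],[24,3],[26,0],[27,3],[30,4],[31,5],[32,3],[33,3],[35,0],[36,0]]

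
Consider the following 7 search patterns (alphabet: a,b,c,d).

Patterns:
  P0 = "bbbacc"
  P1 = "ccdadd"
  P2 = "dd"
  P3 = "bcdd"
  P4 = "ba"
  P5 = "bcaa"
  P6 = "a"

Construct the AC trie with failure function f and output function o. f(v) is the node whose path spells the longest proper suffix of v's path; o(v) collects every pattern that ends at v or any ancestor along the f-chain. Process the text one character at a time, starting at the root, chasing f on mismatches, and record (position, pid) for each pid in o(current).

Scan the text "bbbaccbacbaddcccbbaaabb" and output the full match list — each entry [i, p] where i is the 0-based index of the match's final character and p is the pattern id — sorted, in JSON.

Construct AC machine:
Trie nodes:
  n0 'ε': a→21 b→1 c→7 d→13
  n1 'b': a→18 b→2 c→15
  n2 'bb': b→3
  n3 'bbb': a→4
  n4 'bbba': c→5
  n5 'bbbac': c→6
  n6 'bbbacc': ·  ←P0
  n7 'c': c→8
  n8 'cc': d→9
  n9 'ccd': a→10
  n10 'ccda': d→11
  n11 'ccdad': d→12
  n12 'ccdadd': ·  ←P1
  n13 'd': d→14
  n14 'dd': ·  ←P2
  n15 'bc': a→19 d→16
  n16 'bcd': d→17
  n17 'bcdd': ·  ←P3
  n18 'ba': ·  ←P4
  n19 'bca': a→20
  n20 'bcaa': ·  ←P5
  n21 'a': ·  ←P6

BFS fail/out derivation:
  fail(1) 'b': from fail(0)=0 chase 'b': 0 ⇒ 0;  out=∅∪out(0)=∅
  fail(7) 'c': from fail(0)=0 chase 'c': 0 ⇒ 0;  out=∅∪out(0)=∅
  fail(13) 'd': from fail(0)=0 chase 'd': 0 ⇒ 0;  out=∅∪out(0)=∅
  fail(21) 'a': from fail(0)=0 chase 'a': 0 ⇒ 0;  out={6}∪out(0)={6}
  fail(2) 'bb': from fail(1)=0 chase 'b': 0 ⇒ 1;  out=∅∪out(1)=∅
  fail(8) 'cc': from fail(7)=0 chase 'c': 0 ⇒ 7;  out=∅∪out(7)=∅
  fail(14) 'dd': from fail(13)=0 chase 'd': 0 ⇒ 13;  out={2}∪out(13)={2}
  fail(15) 'bc': from fail(1)=0 chase 'c': 0 ⇒ 7;  out=∅∪out(7)=∅
  fail(18) 'ba': from fail(1)=0 chase 'a': 0 ⇒ 21;  out={4}∪out(21)={4,6}
  fail(3) 'bbb': from fail(2)=1 chase 'b': 1 ⇒ 2;  out=∅∪out(2)=∅
  fail(9) 'ccd': from fail(8)=7 chase 'd': 7→0 ⇒ 13;  out=∅∪out(13)=∅
  fail(16) 'bcd': from fail(15)=7 chase 'd': 7→0 ⇒ 13;  out=∅∪out(13)=∅
  fail(19) 'bca': from fail(15)=7 chase 'a': 7→0 ⇒ 21;  out=∅∪out(21)={6}
  fail(4) 'bbba': from fail(3)=2 chase 'a': 2→1 ⇒ 18;  out=∅∪out(18)={4,6}
  fail(10) 'ccda': from fail(9)=13 chase 'a': 13→0 ⇒ 21;  out=∅∪out(21)={6}
  fail(17) 'bcdd': from fail(16)=13 chase 'd': 13 ⇒ 14;  out={3}∪out(14)={2,3}
  fail(20) 'bcaa': from fail(19)=21 chase 'a': 21→0 ⇒ 21;  out={5}∪out(21)={5,6}
  fail(5) 'bbbac': from fail(4)=18 chase 'c': 18→21→0 ⇒ 7;  out=∅∪out(7)=∅
  fail(11) 'ccdad': from fail(10)=21 chase 'd': 21→0 ⇒ 13;  out=∅∪out(13)=∅
  fail(6) 'bbbacc': from fail(5)=7 chase 'c': 7 ⇒ 8;  out={0}∪out(8)={0}
  fail(12) 'ccdadd': from fail(11)=13 chase 'd': 13 ⇒ 14;  out={1}∪out(14)={1,2}

Run:
pos 0 'b': at 1
pos 1 'b': at 2
pos 2 'b': at 3
pos 3 'a': at 4  ** P4@[2:3],P6@[3:3]
pos 4 'c': at 5
pos 5 'c': at 6  ** P0@[0:5]
pos 6 'b': at 1 (fail-walked)
pos 7 'a': at 18  ** P4@[6:7],P6@[7:7]
pos 8 'c': at 7 (fail-walked)
pos 9 'b': at 1 (fail-walked)
pos 10 'a': at 18  ** P4@[9:10],P6@[10:10]
pos 11 'd': at 13 (fail-walked)
pos 12 'd': at 14  ** P2@[11:12]
pos 13 'c': at 7 (fail-walked)
pos 14 'c': at 8
pos 15 'c': at 8 (fail-walked)
pos 16 'b': at 1 (fail-walked)
pos 17 'b': at 2
pos 18 'a': at 18 (fail-walked)  ** P4@[17:18],P6@[18:18]
pos 19 'a': at 21 (fail-walked)  ** P6@[19:19]
pos 20 'a': at 21 (fail-walked)  ** P6@[20:20]
pos 21 'b': at 1 (fail-walked)
pos 22 'b': at 2

All matches (sorted): [[3,4],[3,6],[5,0],[7,4],[7,6],[10,4],[10,6],[12,2],[18,4],[18,6],[19,6],[20,6]]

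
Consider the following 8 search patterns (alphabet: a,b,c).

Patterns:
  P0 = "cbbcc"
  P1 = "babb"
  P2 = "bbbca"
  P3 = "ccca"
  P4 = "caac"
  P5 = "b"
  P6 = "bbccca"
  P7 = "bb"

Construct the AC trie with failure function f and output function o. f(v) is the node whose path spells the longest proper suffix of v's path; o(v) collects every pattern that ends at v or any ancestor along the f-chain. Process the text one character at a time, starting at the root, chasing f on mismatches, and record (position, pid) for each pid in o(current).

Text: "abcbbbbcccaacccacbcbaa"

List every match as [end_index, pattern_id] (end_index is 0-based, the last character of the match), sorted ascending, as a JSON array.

Build:
Trie nodes:
  0='ε' goto b→6 c→1
  1='c' goto a→17 b→2 c→14
  2='cb' goto b→3
  3='cbb' goto c→4
  4='cbbc' goto c→5
  5='cbbcc' goto ·  ←P0
  6='b' goto a→7 b→10  ←P5
  7='ba' goto b→8
  8='bab' goto b→9
  9='babb' goto ·  ←P1
  10='bb' goto b→11 c→20  ←P7
  11='bbb' goto c→12
  12='bbbc' goto a→13
  13='bbbca' goto ·  ←P2
  14='cc' goto c→15
  15='ccc' goto a→16
  16='ccca' goto ·  ←P3
  17='ca' goto a→18
  18='caa' goto c→19
  19='caac' goto ·  ←P4
  20='bbc' goto c→21
  21='bbcc' goto c→22
  22='bbccc' goto a→23
  23='bbccca' goto ·  ←P6

BFS fail/out derivation:
  fail(1) 'c': from fail(0)=0 chase 'c': 0 ⇒ 0;  out=∅∪out(0)=∅
  fail(6) 'b': from fail(0)=0 chase 'b': 0 ⇒ 0;  out={5}∪out(0)={5}
  fail(2) 'cb': from fail(1)=0 chase 'b': 0 ⇒ 6;  out=∅∪out(6)={5}
  fail(7) 'ba': from fail(6)=0 chase 'a': 0 ⇒ 0;  out=∅∪out(0)=∅
  fail(10) 'bb': from fail(6)=0 chase 'b': 0 ⇒ 6;  out={7}∪out(6)={5,7}
  fail(14) 'cc': from fail(1)=0 chase 'c': 0 ⇒ 1;  out=∅∪out(1)=∅
  fail(17) 'ca': from fail(1)=0 chase 'a': 0 ⇒ 0;  out=∅∪out(0)=∅
  fail(3) 'cbb': from fail(2)=6 chase 'b': 6 ⇒ 10;  out=∅∪out(10)={5,7}
  fail(8) 'bab': from fail(7)=0 chase 'b': 0 ⇒ 6;  out=∅∪out(6)={5}
  fail(11) 'bbb': from fail(10)=6 chase 'b': 6 ⇒ 10;  out=∅∪out(10)={5,7}
  fail(15) 'ccc': from fail(14)=1 chase 'c': 1 ⇒ 14;  out=∅∪out(14)=∅
  fail(18) 'caa': from fail(17)=0 chase 'a': 0 ⇒ 0;  out=∅∪out(0)=∅
  fail(20) 'bbc': from fail(10)=6 chase 'c': 6→0 ⇒ 1;  out=∅∪out(1)=∅
  fail(4) 'cbbc': from fail(3)=10 chase 'c': 10 ⇒ 20;  out=∅∪out(20)=∅
  fail(9) 'babb': from fail(8)=6 chase 'b': 6 ⇒ 10;  out={1}∪out(10)={1,5,7}
  fail(12) 'bbbc': from fail(11)=10 chase 'c': 10 ⇒ 20;  out=∅∪out(20)=∅
  fail(16) 'ccca': from fail(15)=14 chase 'a': 14→1 ⇒ 17;  out={3}∪out(17)={3}
  fail(19) 'caac': from fail(18)=0 chase 'c': 0 ⇒ 1;  out={4}∪out(1)={4}
  fail(21) 'bbcc': from fail(20)=1 chase 'c': 1 ⇒ 14;  out=∅∪out(14)=∅
  fail(5) 'cbbcc': from fail(4)=20 chase 'c': 20 ⇒ 21;  out={0}∪out(21)={0}
  fail(13) 'bbbca': from fail(12)=20 chase 'a': 20→1 ⇒ 17;  out={2}∪out(17)={2}
  fail(22) 'bbccc': from fail(21)=14 chase 'c': 14 ⇒ 15;  out=∅∪out(15)=∅
  fail(23) 'bbccca': from fail(22)=15 chase 'a': 15 ⇒ 16;  out={6}∪out(16)={3,6}

Run:
i=0 'a': node 0→0
i=1 'b': node 0→6  ** P5@[1:1]
i=2 'c': node 6→1 (fail-walked)
i=3 'b': node 1→2  ** P5@[3:3]
i=4 'b': node 2→3  ** P5@[4:4],P7@[3:4]
i=5 'b': node 3→11 (fail-walked)  ** P5@[5:5],P7@[4:5]
i=6 'b': node 11→11 (fail-walked)  ** P5@[6:6],P7@[5:6]
i=7 'c': node 11→12
i=8 'c': node 12→21 (fail-walked)
i=9 'c': node 21→22
i=10 'a': node 22→23  ** P3@[7:10],P6@[5:10]
i=11 'a': node 23→18 (fail-walked)
i=12 'c': node 18→19  ** P4@[9:12]
i=13 'c': node 19→14 (fail-walked)
i=14 'c': node 14→15
i=15 'a': node 15→16  ** P3@[12:15]
i=16 'c': node 16→1 (fail-walked)
i=17 'b': node 1→2  ** P5@[17:17]
i=18 'c': node 2→1 (fail-walked)
i=19 'b': node 1→2  ** P5@[19:19]
i=20 'a': node 2→7 (fail-walked)
i=21 'a': node 7→0 (fail-walked)

Matches: [[1,5],[3,5],[4,5],[4,7],[5,5],[5,7],[6,5],[6,7],[10,3],[10,6],[12,4],[15,3],[17,5],[19,5]]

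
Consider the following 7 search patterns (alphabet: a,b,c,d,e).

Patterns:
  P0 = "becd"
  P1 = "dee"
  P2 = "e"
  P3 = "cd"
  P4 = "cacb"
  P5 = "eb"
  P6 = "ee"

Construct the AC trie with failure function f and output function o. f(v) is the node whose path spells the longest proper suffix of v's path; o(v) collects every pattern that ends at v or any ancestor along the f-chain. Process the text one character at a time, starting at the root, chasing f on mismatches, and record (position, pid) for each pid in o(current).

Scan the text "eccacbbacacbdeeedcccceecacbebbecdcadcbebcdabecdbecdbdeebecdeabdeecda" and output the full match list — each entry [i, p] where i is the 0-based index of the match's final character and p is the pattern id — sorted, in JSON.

Construct AC machine:
Trie nodes:
  0='ε' goto b→1 c→9 d→5 e→8
  1='b' goto e→2
  2='be' goto c→3
  3='bec' goto d→4
  4='becd' goto ·  [P0 ends]
  5='d' goto e→6
  6='de' goto e→7
  7='dee' goto ·  [P1 ends]
  8='e' goto b→14 e→15  [P2 ends]
  9='c' goto a→11 d→10
  10='cd' goto ·  [P3 ends]
  11='ca' goto c→12
  12='cac' goto b→13
  13='cacb' goto ·  [P4 ends]
  14='eb' goto ·  [P5 ends]
  15='ee' goto ·  [P6 ends]

Failure links (BFS by depth):
  fail(1) 'b': from fail(0)=0 chase 'b': 0 ⇒ 0;  out=∅∪out(0)=∅
  fail(5) 'd': from fail(0)=0 chase 'd': 0 ⇒ 0;  out=∅∪out(0)=∅
  fail(8) 'e': from fail(0)=0 chase 'e': 0 ⇒ 0;  out={2}∪out(0)={2}
  fail(9) 'c': from fail(0)=0 chase 'c': 0 ⇒ 0;  out=∅∪out(0)=∅
  fail(2) 'be': from fail(1)=0 chase 'e': 0 ⇒ 8;  out=∅∪out(8)={2}
  fail(6) 'de': from fail(5)=0 chase 'e': 0 ⇒ 8;  out=∅∪out(8)={2}
  fail(10) 'cd': from fail(9)=0 chase 'd': 0 ⇒ 5;  out={3}∪out(5)={3}
  fail(11) 'ca': from fail(9)=0 chase 'a': 0 ⇒ 0;  out=∅∪out(0)=∅
  fail(14) 'eb': from fail(8)=0 chase 'b': 0 ⇒ 1;  out={5}∪out(1)={5}
  fail(15) 'ee': from fail(8)=0 chase 'e': 0 ⇒ 8;  out={6}∪out(8)={2,6}
  fail(3) 'bec': from fail(2)=8 chase 'c': 8→0 ⇒ 9;  out=∅∪out(9)=∅
  fail(7) 'dee': from fail(6)=8 chase 'e': 8 ⇒ 15;  out={1}∪out(15)={1,2,6}
  fail(12) 'cac': from fail(11)=0 chase 'c': 0 ⇒ 9;  out=∅∪out(9)=∅
  fail(4) 'becd': from fail(3)=9 chase 'd': 9 ⇒ 10;  out={0}∪out(10)={0,3}
  fail(13) 'cacb': from fail(12)=9 chase 'b': 9→0 ⇒ 1;  out={4}∪out(1)={4}

Text stream:
[0] read 'e'  n0⇒n8  ** P2@[0:0]
[1] read 'c'  n8⇒n9 (fail-walked)
[2] read 'c'  n9⇒n9 (fail-walked)
[3] read 'a'  n9⇒n11
[4] read 'c'  n11⇒n12
[5] read 'b'  n12⇒n13  ** P4@[2:5]
[6] read 'b'  n13⇒n1 (fail-walked)
[7] read 'a'  n1⇒n0 (fail-walked)
[8] read 'c'  n0⇒n9
[9] read 'a'  n9⇒n11
[10] read 'c'  n11⇒n12
[11] read 'b'  n12⇒n13  ** P4@[8:11]
[12] read 'd'  n13⇒n5 (fail-walked)
[13] read 'e'  n5⇒n6  ** P2@[13:13]
[14] read 'e'  n6⇒n7  ** P1@[12:14],P2@[14:14],P6@[13:14]
[15] read 'e'  n7⇒n15 (fail-walked)  ** P2@[15:15],P6@[14:15]
[16] read 'd'  n15⇒n5 (fail-walked)
[17] read 'c'  n5⇒n9 (fail-walked)
[18] read 'c'  n9⇒n9 (fail-walked)
[19] read 'c'  n9⇒n9 (fail-walked)
[20] read 'c'  n9⇒n9 (fail-walked)
[21] read 'e'  n9⇒n8 (fail-walked)  ** P2@[21:21]
[22] read 'e'  n8⇒n15  ** P2@[22:22],P6@[21:22]
[23] read 'c'  n15⇒n9 (fail-walked)
[24] read 'a'  n9⇒n11
[25] read 'c'  n11⇒n12
[26] read 'b'  n12⇒n13  ** P4@[23:26]
[27] read 'e'  n13⇒n2 (fail-walked)  ** P2@[27:27]
[28] read 'b'  n2⇒n14 (fail-walked)  ** P5@[27:28]
[29] read 'b'  n14⇒n1 (fail-walked)
[30] read 'e'  n1⇒n2  ** P2@[30:30]
[31] read 'c'  n2⇒n3
[32] read 'd'  n3⇒n4  ** P0@[29:32],P3@[31:32]
[33] read 'c'  n4⇒n9 (fail-walked)
[34] read 'a'  n9⇒n11
[35] read 'd'  n11⇒n5 (fail-walked)
[36] read 'c'  n5⇒n9 (fail-walked)
[37] read 'b'  n9⇒n1 (fail-walked)
[38] read 'e'  n1⇒n2  ** P2@[38:38]
[39] read 'b'  n2⇒n14 (fail-walked)  ** P5@[38:39]
[40] read 'c'  n14⇒n9 (fail-walked)
[41] read 'd'  n9⇒n10  ** P3@[40:41]
[42] read 'a'  n10⇒n0 (fail-walked)
[43] read 'b'  n0⇒n1
[44] read 'e'  n1⇒n2  ** P2@[44:44]
[45] read 'c'  n2⇒n3
[46] read 'd'  n3⇒n4  ** P0@[43:46],P3@[45:46]
[47] read 'b'  n4⇒n1 (fail-walked)
[48] read 'e'  n1⇒n2  ** P2@[48:48]
[49] read 'c'  n2⇒n3
[50] read 'd'  n3⇒n4  ** P0@[47:50],P3@[49:50]
[51] read 'b'  n4⇒n1 (fail-walked)
[52] read 'd'  n1⇒n5 (fail-walked)
[53] read 'e'  n5⇒n6  ** P2@[53:53]
[54] read 'e'  n6⇒n7  ** P1@[52:54],P2@[54:54],P6@[53:54]
[55] read 'b'  n7⇒n14 (fail-walked)  ** P5@[54:55]
[56] read 'e'  n14⇒n2 (fail-walked)  ** P2@[56:56]
[57] read 'c'  n2⇒n3
[58] read 'd'  n3⇒n4  ** P0@[55:58],P3@[57:58]
[59] read 'e'  n4⇒n6 (fail-walked)  ** P2@[59:59]
[60] read 'a'  n6⇒n0 (fail-walked)
[61] read 'b'  n0⇒n1
[62] read 'd'  n1⇒n5 (fail-walked)
[63] read 'e'  n5⇒n6  ** P2@[63:63]
[64] read 'e'  n6⇒n7  ** P1@[62:64],P2@[64:64],P6@[63:64]
[65] read 'c'  n7⇒n9 (fail-walked)
[66] read 'd'  n9⇒n10  ** P3@[65:66]
[67] read 'a'  n10⇒n0 (fail-walked)

Matches: [[0,2],[5,4],[11,4],[13,2],[14,1],[14,2],[14,6],[15,2],[15,6],[21,2],[22,2],[22,6],[26,4],[27,2],[28,5],[30,2],[32,0],[32,3],[38,2],[39,5],[41,3],[44,2],[46,0],[46,3],[48,2],[50,0],[50,3],[53,2],[54,1],[54,2],[54,6],[55,5],[56,2],[58,0],[58,3],[59,2],[63,2],[64,1],[64,2],[64,6],[66,3]]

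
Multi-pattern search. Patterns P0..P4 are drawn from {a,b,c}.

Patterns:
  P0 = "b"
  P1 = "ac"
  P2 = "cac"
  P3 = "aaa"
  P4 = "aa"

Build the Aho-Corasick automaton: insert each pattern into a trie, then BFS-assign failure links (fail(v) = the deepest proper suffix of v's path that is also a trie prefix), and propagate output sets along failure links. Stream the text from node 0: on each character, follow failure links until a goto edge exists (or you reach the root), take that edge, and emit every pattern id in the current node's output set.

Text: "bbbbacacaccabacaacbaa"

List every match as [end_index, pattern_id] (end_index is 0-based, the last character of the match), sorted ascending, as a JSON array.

Construct AC machine:
Trie nodes:
  0='ε' goto a→2 b→1 c→4
  1='b' goto ·  [P0 ends]
  2='a' goto a→7 c→3
  3='ac' goto ·  [P1 ends]
  4='c' goto a→5
  5='ca' goto c→6
  6='cac' goto ·  [P2 ends]
  7='aa' goto a→8  [P4 ends]
  8='aaa' goto ·  [P3 ends]

Failure links (BFS by depth):
  n1('b'): parent n0 fail=0; on 'b' 0 → fail=0;  out {0}∪∅={0}
  n2('a'): parent n0 fail=0; on 'a' 0 → fail=0;  out ∅∪∅=∅
  n4('c'): parent n0 fail=0; on 'c' 0 → fail=0;  out ∅∪∅=∅
  n3('ac'): parent n2 fail=0; on 'c' 0 → fail=4;  out {1}∪∅={1}
  n5('ca'): parent n4 fail=0; on 'a' 0 → fail=2;  out ∅∪∅=∅
  n7('aa'): parent n2 fail=0; on 'a' 0 → fail=2;  out {4}∪∅={4}
  n6('cac'): parent n5 fail=2; on 'c' 2 → fail=3;  out {2}∪{1}={1,2}
  n8('aaa'): parent n7 fail=2; on 'a' 2 → fail=7;  out {3}∪{4}={3,4}

Scan:
i=0 'b': node 0→1  → match P0@[0:0]
i=1 'b': node 1→1 ·f  → match P0@[1:1]
i=2 'b': node 1→1 ·f  → match P0@[2:2]
i=3 'b': node 1→1 ·f  → match P0@[3:3]
i=4 'a': node 1→2 ·f
i=5 'c': node 2→3  → match P1@[4:5]
i=6 'a': node 3→5 ·f
i=7 'c': node 5→6  → match P1@[6:7],P2@[5:7]
i=8 'a': node 6→5 ·f
i=9 'c': node 5→6  → match P1@[8:9],P2@[7:9]
i=10 'c': node 6→4 ·f
i=11 'a': node 4→5
i=12 'b': node 5→1 ·f  → match P0@[12:12]
i=13 'a': node 1→2 ·f
i=14 'c': node 2→3  → match P1@[13:14]
i=15 'a': node 3→5 ·f
i=16 'a': node 5→7 ·f  → match P4@[15:16]
i=17 'c': node 7→3 ·f  → match P1@[16:17]
i=18 'b': node 3→1 ·f  → match P0@[18:18]
i=19 'a': node 1→2 ·f
i=20 'a': node 2→7  → match P4@[19:20]

All matches (sorted): [[0,0],[1,0],[2,0],[3,0],[5,1],[7,1],[7,2],[9,1],[9,2],[12,0],[14,1],[16,4],[17,1],[18,0],[20,4]]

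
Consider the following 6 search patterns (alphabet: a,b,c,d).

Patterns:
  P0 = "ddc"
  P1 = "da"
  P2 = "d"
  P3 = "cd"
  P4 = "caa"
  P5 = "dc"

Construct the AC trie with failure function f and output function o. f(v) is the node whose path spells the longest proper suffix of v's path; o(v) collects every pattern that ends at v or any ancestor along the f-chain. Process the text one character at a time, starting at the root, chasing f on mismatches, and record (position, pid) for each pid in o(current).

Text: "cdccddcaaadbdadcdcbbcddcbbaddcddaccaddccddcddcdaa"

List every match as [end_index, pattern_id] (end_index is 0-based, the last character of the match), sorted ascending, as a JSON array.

Build:
Trie nodes:
  n0 'ε': c→5 d→1
  n1 'd': a→4 c→9 d→2  ←P2
  n2 'dd': c→3
  n3 'ddc': ·  ←P0
  n4 'da': ·  ←P1
  n5 'c': a→7 d→6
  n6 'cd': ·  ←P3
  n7 'ca': a→8
  n8 'caa': ·  ←P4
  n9 'dc': ·  ←P5

BFS fail/out derivation:
  fail(1) 'd': from fail(0)=0 chase 'd': 0 ⇒ 0;  out={2}∪out(0)={2}
  fail(5) 'c': from fail(0)=0 chase 'c': 0 ⇒ 0;  out=∅∪out(0)=∅
  fail(2) 'dd': from fail(1)=0 chase 'd': 0 ⇒ 1;  out=∅∪out(1)={2}
  fail(4) 'da': from fail(1)=0 chase 'a': 0 ⇒ 0;  out={1}∪out(0)={1}
  fail(6) 'cd': from fail(5)=0 chase 'd': 0 ⇒ 1;  out={3}∪out(1)={2,3}
  fail(7) 'ca': from fail(5)=0 chase 'a': 0 ⇒ 0;  out=∅∪out(0)=∅
  fail(9) 'dc': from fail(1)=0 chase 'c': 0 ⇒ 5;  out={5}∪out(5)={5}
  fail(3) 'ddc': from fail(2)=1 chase 'c': 1 ⇒ 9;  out={0}∪out(9)={0,5}
  fail(8) 'caa': from fail(7)=0 chase 'a': 0 ⇒ 0;  out={4}∪out(0)={4}

Text stream:
i=0 'c': node 0→5
i=1 'd': node 5→6  emit P2@[1:1],P3@[0:1]
i=2 'c': node 6→9 (fail-walked)  emit P5@[1:2]
i=3 'c': node 9→5 (fail-walked)
i=4 'd': node 5→6  emit P2@[4:4],P3@[3:4]
i=5 'd': node 6→2 (fail-walked)  emit P2@[5:5]
i=6 'c': node 2→3  emit P0@[4:6],P5@[5:6]
i=7 'a': node 3→7 (fail-walked)
i=8 'a': node 7→8  emit P4@[6:8]
i=9 'a': node 8→0 (fail-walked)
i=10 'd': node 0→1  emit P2@[10:10]
i=11 'b': node 1→0 (fail-walked)
i=12 'd': node 0→1  emit P2@[12:12]
i=13 'a': node 1→4  emit P1@[12:13]
i=14 'd': node 4→1 (fail-walked)  emit P2@[14:14]
i=15 'c': node 1→9  emit P5@[14:15]
i=16 'd': node 9→6 (fail-walked)  emit P2@[16:16],P3@[15:16]
i=17 'c': node 6→9 (fail-walked)  emit P5@[16:17]
i=18 'b': node 9→0 (fail-walked)
i=19 'b': node 0→0
i=20 'c': node 0→5
i=21 'd': node 5→6  emit P2@[21:21],P3@[20:21]
i=22 'd': node 6→2 (fail-walked)  emit P2@[22:22]
i=23 'c': node 2→3  emit P0@[21:23],P5@[22:23]
i=24 'b': node 3→0 (fail-walked)
i=25 'b': node 0→0
i=26 'a': node 0→0
i=27 'd': node 0→1  emit P2@[27:27]
i=28 'd': node 1→2  emit P2@[28:28]
i=29 'c': node 2→3  emit P0@[27:29],P5@[28:29]
i=30 'd': node 3→6 (fail-walked)  emit P2@[30:30],P3@[29:30]
i=31 'd': node 6→2 (fail-walked)  emit P2@[31:31]
i=32 'a': node 2→4 (fail-walked)  emit P1@[31:32]
i=33 'c': node 4→5 (fail-walked)
i=34 'c': node 5→5 (fail-walked)
i=35 'a': node 5→7
i=36 'd': node 7→1 (fail-walked)  emit P2@[36:36]
i=37 'd': node 1→2  emit P2@[37:37]
i=38 'c': node 2→3  emit P0@[36:38],P5@[37:38]
i=39 'c': node 3→5 (fail-walked)
i=40 'd': node 5→6  emit P2@[40:40],P3@[39:40]
i=41 'd': node 6→2 (fail-walked)  emit P2@[41:41]
i=42 'c': node 2→3  emit P0@[40:42],P5@[41:42]
i=43 'd': node 3→6 (fail-walked)  emit P2@[43:43],P3@[42:43]
i=44 'd': node 6→2 (fail-walked)  emit P2@[44:44]
i=45 'c': node 2→3  emit P0@[43:45],P5@[44:45]
i=46 'd': node 3→6 (fail-walked)  emit P2@[46:46],P3@[45:46]
i=47 'a': node 6→4 (fail-walked)  emit P1@[46:47]
i=48 'a': node 4→0 (fail-walked)

Matches: [[1,2],[1,3],[2,5],[4,2],[4,3],[5,2],[6,0],[6,5],[8,4],[10,2],[12,2],[13,1],[14,2],[15,5],[16,2],[16,3],[17,5],[21,2],[21,3],[22,2],[23,0],[23,5],[27,2],[28,2],[29,0],[29,5],[30,2],[30,3],[31,2],[32,1],[36,2],[37,2],[38,0],[38,5],[40,2],[40,3],[41,2],[42,0],[42,5],[43,2],[43,3],[44,2],[45,0],[45,5],[46,2],[46,3],[47,1]]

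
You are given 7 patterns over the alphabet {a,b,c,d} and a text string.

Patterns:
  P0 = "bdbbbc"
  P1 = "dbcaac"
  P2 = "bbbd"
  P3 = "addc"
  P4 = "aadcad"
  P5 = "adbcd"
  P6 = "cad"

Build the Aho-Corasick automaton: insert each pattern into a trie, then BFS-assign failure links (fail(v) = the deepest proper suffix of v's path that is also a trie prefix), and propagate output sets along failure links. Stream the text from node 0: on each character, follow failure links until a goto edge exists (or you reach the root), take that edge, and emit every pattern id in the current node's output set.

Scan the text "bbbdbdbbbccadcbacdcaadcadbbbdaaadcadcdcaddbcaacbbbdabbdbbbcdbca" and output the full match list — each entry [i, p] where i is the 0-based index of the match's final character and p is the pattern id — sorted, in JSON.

Construct AC machine:
Trie (insert patterns):
  0='ε' goto a→16 b→1 c→28 d→7
  1='b' goto b→13 d→2
  2='bd' goto b→3
  3='bdb' goto b→4
  4='bdbb' goto b→5
  5='bdbbb' goto c→6
  6='bdbbbc' goto ·  [P0 ends]
  7='d' goto b→8
  8='db' goto c→9
  9='dbc' goto a→10
  10='dbca' goto a→11
  11='dbcaa' goto c→12
  12='dbcaac' goto ·  [P1 ends]
  13='bb' goto b→14
  14='bbb' goto d→15
  15='bbbd' goto ·  [P2 ends]
  16='a' goto a→20 d→17
  17='ad' goto b→25 d→18
  18='add' goto c→19
  19='addc' goto ·  [P3 ends]
  20='aa' goto d→21
  21='aad' goto c→22
  22='aadc' goto a→23
  23='aadca' goto d→24
  24='aadcad' goto ·  [P4 ends]
  25='adb' goto c→26
  26='adbc' goto d→27
  27='adbcd' goto ·  [P5 ends]
  28='c' goto a→29
  29='ca' goto d→30
  30='cad' goto ·  [P6 ends]

BFS fail/out derivation:
  n1('b'): parent n0 fail=0; on 'b' 0 → fail=0;  out ∅∪∅=∅
  n7('d'): parent n0 fail=0; on 'd' 0 → fail=0;  out ∅∪∅=∅
  n16('a'): parent n0 fail=0; on 'a' 0 → fail=0;  out ∅∪∅=∅
  n28('c'): parent n0 fail=0; on 'c' 0 → fail=0;  out ∅∪∅=∅
  n2('bd'): parent n1 fail=0; on 'd' 0 → fail=7;  out ∅∪∅=∅
  n8('db'): parent n7 fail=0; on 'b' 0 → fail=1;  out ∅∪∅=∅
  n13('bb'): parent n1 fail=0; on 'b' 0 → fail=1;  out ∅∪∅=∅
  n17('ad'): parent n16 fail=0; on 'd' 0 → fail=7;  out ∅∪∅=∅
  n20('aa'): parent n16 fail=0; on 'a' 0 → fail=16;  out ∅∪∅=∅
  n29('ca'): parent n28 fail=0; on 'a' 0 → fail=16;  out ∅∪∅=∅
  n3('bdb'): parent n2 fail=7; on 'b' 7 → fail=8;  out ∅∪∅=∅
  n9('dbc'): parent n8 fail=1; on 'c' 1→0 → fail=28;  out ∅∪∅=∅
  n14('bbb'): parent n13 fail=1; on 'b' 1 → fail=13;  out ∅∪∅=∅
  n18('add'): parent n17 fail=7; on 'd' 7→0 → fail=7;  out ∅∪∅=∅
  n21('aad'): parent n20 fail=16; on 'd' 16 → fail=17;  out ∅∪∅=∅
  n25('adb'): parent n17 fail=7; on 'b' 7 → fail=8;  out ∅∪∅=∅
  n30('cad'): parent n29 fail=16; on 'd' 16 → fail=17;  out {6}∪∅={6}
  n4('bdbb'): parent n3 fail=8; on 'b' 8→1 → fail=13;  out ∅∪∅=∅
  n10('dbca'): parent n9 fail=28; on 'a' 28 → fail=29;  out ∅∪∅=∅
  n15('bbbd'): parent n14 fail=13; on 'd' 13→1 → fail=2;  out {2}∪∅={2}
  n19('addc'): parent n18 fail=7; on 'c' 7→0 → fail=28;  out {3}∪∅={3}
  n22('aadc'): parent n21 fail=17; on 'c' 17→7→0 → fail=28;  out ∅∪∅=∅
  n26('adbc'): parent n25 fail=8; on 'c' 8 → fail=9;  out ∅∪∅=∅
  n5('bdbbb'): parent n4 fail=13; on 'b' 13 → fail=14;  out ∅∪∅=∅
  n11('dbcaa'): parent n10 fail=29; on 'a' 29→16 → fail=20;  out ∅∪∅=∅
  n23('aadca'): parent n22 fail=28; on 'a' 28 → fail=29;  out ∅∪∅=∅
  n27('adbcd'): parent n26 fail=9; on 'd' 9→28→0 → fail=7;  out {5}∪∅={5}
  n6('bdbbbc'): parent n5 fail=14; on 'c' 14→13→1→0 → fail=28;  out {0}∪∅={0}
  n12('dbcaac'): parent n11 fail=20; on 'c' 20→16→0 → fail=28;  out {1}∪∅={1}
  n24('aadcad'): parent n23 fail=29; on 'd' 29 → fail=30;  out {4}∪{6}={4,6}

Scan:
i=0 'b': node 0→1
i=1 'b': node 1→13
i=2 'b': node 13→14
i=3 'd': node 14→15  emit P2@[0:3]
i=4 'b': node 15→3 ·f
i=5 'd': node 3→2 ·f
i=6 'b': node 2→3
i=7 'b': node 3→4
i=8 'b': node 4→5
i=9 'c': node 5→6  emit P0@[4:9]
i=10 'c': node 6→28 ·f
i=11 'a': node 28→29
i=12 'd': node 29→30  emit P6@[10:12]
i=13 'c': node 30→28 ·f
i=14 'b': node 28→1 ·f
i=15 'a': node 1→16 ·f
i=16 'c': node 16→28 ·f
i=17 'd': node 28→7 ·f
i=18 'c': node 7→28 ·f
i=19 'a': node 28→29
i=20 'a': node 29→20 ·f
i=21 'd': node 20→21
i=22 'c': node 21→22
i=23 'a': node 22→23
i=24 'd': node 23→24  emit P4@[19:24],P6@[22:24]
i=25 'b': node 24→25 ·f
i=26 'b': node 25→13 ·f
i=27 'b': node 13→14
i=28 'd': node 14→15  emit P2@[25:28]
i=29 'a': node 15→16 ·f
i=30 'a': node 16→20
i=31 'a': node 20→20 ·f
i=32 'd': node 20→21
i=33 'c': node 21→22
i=34 'a': node 22→23
i=35 'd': node 23→24  emit P4@[30:35],P6@[33:35]
i=36 'c': node 24→28 ·f
i=37 'd': node 28→7 ·f
i=38 'c': node 7→28 ·f
i=39 'a': node 28→29
i=40 'd': node 29→30  emit P6@[38:40]
i=41 'd': node 30→18 ·f
i=42 'b': node 18→8 ·f
i=43 'c': node 8→9
i=44 'a': node 9→10
i=45 'a': node 10→11
i=46 'c': node 11→12  emit P1@[41:46]
i=47 'b': node 12→1 ·f
i=48 'b': node 1→13
i=49 'b': node 13→14
i=50 'd': node 14→15  emit P2@[47:50]
i=51 'a': node 15→16 ·f
i=52 'b': node 16→1 ·f
i=53 'b': node 1→13
i=54 'd': node 13→2 ·f
i=55 'b': node 2→3
i=56 'b': node 3→4
i=57 'b': node 4→5
i=58 'c': node 5→6  emit P0@[53:58]
i=59 'd': node 6→7 ·f
i=60 'b': node 7→8
i=61 'c': node 8→9
i=62 'a': node 9→10

Result: [[3,2],[9,0],[12,6],[24,4],[24,6],[28,2],[35,4],[35,6],[40,6],[46,1],[50,2],[58,0]]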